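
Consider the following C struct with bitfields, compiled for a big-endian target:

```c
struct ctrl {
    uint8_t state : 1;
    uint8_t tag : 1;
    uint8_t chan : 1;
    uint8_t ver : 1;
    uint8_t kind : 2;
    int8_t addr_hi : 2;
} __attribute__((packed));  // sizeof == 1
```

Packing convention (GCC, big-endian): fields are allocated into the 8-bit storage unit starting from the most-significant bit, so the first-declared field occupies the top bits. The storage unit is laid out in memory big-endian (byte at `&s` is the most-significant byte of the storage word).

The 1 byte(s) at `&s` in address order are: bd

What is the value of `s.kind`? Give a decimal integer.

[0]=0xbd (big-endian) → word 0xbd
state:1 @ bit 7 → (0xbd>>7)&0x1 = 0x1
tag:1 @ bit 6 → (0xbd>>6)&0x1 = 0x0
chan:1 @ bit 5 → (0xbd>>5)&0x1 = 0x1
ver:1 @ bit 4 → (0xbd>>4)&0x1 = 0x1
kind:2 @ bit 2 → (0xbd>>2)&0x3 = 0x3  ←
addr_hi:2 @ bit 0 → (0xbd>>0)&0x3 = 0x1

3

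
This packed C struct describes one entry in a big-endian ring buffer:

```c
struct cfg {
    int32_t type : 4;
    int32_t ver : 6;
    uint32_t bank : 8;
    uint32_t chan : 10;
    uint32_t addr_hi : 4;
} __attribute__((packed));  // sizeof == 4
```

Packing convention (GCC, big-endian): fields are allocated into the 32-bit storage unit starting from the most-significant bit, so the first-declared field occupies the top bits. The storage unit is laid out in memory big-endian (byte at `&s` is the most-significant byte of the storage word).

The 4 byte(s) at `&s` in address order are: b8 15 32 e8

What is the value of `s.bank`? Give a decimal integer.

[0]=0xb8 [1]=0x15 [2]=0x32 [3]=0xe8 (big-endian) → word 0xb81532e8
type [28+:4] = (word>>28) & 0xf = 11
ver [22+:6] = (word>>22) & 0x3f = 32
bank [14+:8] = (word>>14) & 0xff = 84  ←
chan [4+:10] = (word>>4) & 0x3ff = 814
addr_hi [0+:4] = (word>>0) & 0xf = 8

84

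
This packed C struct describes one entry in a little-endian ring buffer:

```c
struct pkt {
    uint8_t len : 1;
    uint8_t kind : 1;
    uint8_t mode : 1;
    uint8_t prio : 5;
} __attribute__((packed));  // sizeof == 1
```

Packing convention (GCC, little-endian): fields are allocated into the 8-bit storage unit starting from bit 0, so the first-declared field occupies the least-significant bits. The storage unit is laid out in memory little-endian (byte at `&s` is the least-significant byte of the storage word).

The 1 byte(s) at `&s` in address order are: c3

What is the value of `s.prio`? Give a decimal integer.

24

[0]=0xc3 (little-endian) → word 0xc3
len [0+:1] = (word>>0) & 0x1 = 1
kind [1+:1] = (word>>1) & 0x1 = 1
mode [2+:1] = (word>>2) & 0x1 = 0
prio [3+:5] = (word>>3) & 0x1f = 24  ←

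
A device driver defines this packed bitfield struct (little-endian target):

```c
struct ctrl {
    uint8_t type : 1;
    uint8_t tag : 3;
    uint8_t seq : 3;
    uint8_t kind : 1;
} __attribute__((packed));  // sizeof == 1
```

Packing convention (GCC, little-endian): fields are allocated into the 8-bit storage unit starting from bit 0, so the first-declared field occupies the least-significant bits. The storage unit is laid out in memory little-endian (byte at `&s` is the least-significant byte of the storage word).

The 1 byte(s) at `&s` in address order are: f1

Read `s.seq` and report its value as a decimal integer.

[0]=0xf1 (little-endian) → word 0xf1
type [0+:1] = (word>>0) & 0x1 = 1
tag [1+:3] = (word>>1) & 0x7 = 0
seq [4+:3] = (word>>4) & 0x7 = 7  ←
kind [7+:1] = (word>>7) & 0x1 = 1

7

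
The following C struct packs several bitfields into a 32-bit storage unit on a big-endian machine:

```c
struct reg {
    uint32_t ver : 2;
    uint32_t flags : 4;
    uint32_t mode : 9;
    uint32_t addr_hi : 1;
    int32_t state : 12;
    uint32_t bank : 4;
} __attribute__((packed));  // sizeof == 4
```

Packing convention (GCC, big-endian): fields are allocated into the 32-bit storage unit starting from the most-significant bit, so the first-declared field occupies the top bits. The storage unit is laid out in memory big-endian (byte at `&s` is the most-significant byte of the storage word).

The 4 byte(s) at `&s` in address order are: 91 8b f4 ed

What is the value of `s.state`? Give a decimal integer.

-178

[0]=0x91 [1]=0x8b [2]=0xf4 [3]=0xed (big-endian) → word 0x918bf4ed
ver:2 @ bit 30 → (0x918bf4ed>>30)&0x3 = 0x2
flags:4 @ bit 26 → (0x918bf4ed>>26)&0xf = 0x4
mode:9 @ bit 17 → (0x918bf4ed>>17)&0x1ff = 0xc5
addr_hi:1 @ bit 16 → (0x918bf4ed>>16)&0x1 = 0x1
state:12 @ bit 4 → (0x918bf4ed>>4)&0xfff = 0xf4e  ←
bank:4 @ bit 0 → (0x918bf4ed>>0)&0xf = 0xd
state signed 12b, MSB=1: 3918 - 4096 = -178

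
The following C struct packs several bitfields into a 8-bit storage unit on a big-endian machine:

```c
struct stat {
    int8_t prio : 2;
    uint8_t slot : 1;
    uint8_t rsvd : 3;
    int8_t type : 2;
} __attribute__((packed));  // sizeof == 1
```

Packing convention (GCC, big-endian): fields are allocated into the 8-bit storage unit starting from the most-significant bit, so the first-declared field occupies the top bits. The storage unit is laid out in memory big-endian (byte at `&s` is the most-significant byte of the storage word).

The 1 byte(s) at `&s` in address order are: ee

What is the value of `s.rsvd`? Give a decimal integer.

[0]=0xee (big-endian) → word 0xee
prio:2 @ bit 6 → (0xee>>6)&0x3 = 0x3
slot:1 @ bit 5 → (0xee>>5)&0x1 = 0x1
rsvd:3 @ bit 2 → (0xee>>2)&0x7 = 0x3  ←
type:2 @ bit 0 → (0xee>>0)&0x3 = 0x2

3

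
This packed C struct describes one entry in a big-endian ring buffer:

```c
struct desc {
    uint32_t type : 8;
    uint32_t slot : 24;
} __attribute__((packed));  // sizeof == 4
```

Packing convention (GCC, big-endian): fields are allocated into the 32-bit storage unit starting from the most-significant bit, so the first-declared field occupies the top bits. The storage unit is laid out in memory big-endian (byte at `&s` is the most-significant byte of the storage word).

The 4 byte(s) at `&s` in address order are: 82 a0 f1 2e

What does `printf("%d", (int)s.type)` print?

[0]=0x82 [1]=0xa0 [2]=0xf1 [3]=0x2e (big-endian) → word 0x82a0f12e
type [24+:8] = (word>>24) & 0xff = 130  ←
slot [0+:24] = (word>>0) & 0xffffff = 10547502

130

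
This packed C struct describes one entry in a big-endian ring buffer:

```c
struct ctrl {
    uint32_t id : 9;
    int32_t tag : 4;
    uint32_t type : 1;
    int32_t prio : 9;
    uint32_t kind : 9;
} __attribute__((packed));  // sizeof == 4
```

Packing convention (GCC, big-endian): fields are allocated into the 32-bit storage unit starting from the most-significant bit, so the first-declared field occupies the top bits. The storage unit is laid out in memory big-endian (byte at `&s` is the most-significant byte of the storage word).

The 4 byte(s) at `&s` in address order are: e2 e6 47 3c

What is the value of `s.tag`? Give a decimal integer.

[0]=0xe2 [1]=0xe6 [2]=0x47 [3]=0x3c (big-endian) → word 0xe2e6473c
id [23+:9] = (word>>23) & 0x1ff = 453
tag [19+:4] = (word>>19) & 0xf = 12  ←
type [18+:1] = (word>>18) & 0x1 = 1
prio [9+:9] = (word>>9) & 0x1ff = 291
kind [0+:9] = (word>>0) & 0x1ff = 316
tag signed 4b, MSB=1: 12 - 16 = -4

-4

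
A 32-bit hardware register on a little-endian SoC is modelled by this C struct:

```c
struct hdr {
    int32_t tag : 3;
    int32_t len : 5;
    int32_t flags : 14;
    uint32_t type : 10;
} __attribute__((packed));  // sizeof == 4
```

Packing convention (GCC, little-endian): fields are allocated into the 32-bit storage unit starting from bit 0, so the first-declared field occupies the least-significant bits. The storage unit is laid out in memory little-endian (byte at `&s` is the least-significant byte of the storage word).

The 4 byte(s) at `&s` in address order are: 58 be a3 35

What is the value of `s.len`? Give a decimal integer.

[0]=0x58 [1]=0xbe [2]=0xa3 [3]=0x35 (little-endian) → word 0x35a3be58
tag:3 @ bit 0 → (0x35a3be58>>0)&0x7 = 0x0
len:5 @ bit 3 → (0x35a3be58>>3)&0x1f = 0xb  ←
flags:14 @ bit 8 → (0x35a3be58>>8)&0x3fff = 0x23be
type:10 @ bit 22 → (0x35a3be58>>22)&0x3ff = 0xd6
len signed 5b, MSB=0: value = 11

11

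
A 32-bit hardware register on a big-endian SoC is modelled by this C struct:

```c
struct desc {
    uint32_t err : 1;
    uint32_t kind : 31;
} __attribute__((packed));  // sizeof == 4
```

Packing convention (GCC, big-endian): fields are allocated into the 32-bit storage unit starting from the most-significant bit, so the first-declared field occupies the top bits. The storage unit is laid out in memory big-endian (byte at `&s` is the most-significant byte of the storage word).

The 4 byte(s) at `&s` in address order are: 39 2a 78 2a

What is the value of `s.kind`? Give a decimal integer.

[0]=0x39 [1]=0x2a [2]=0x78 [3]=0x2a (big-endian) → word 0x392a782a
err:1 @ bit 31 → (0x392a782a>>31)&0x1 = 0x0
kind:31 @ bit 0 → (0x392a782a>>0)&0x7fffffff = 0x392a782a  ←

959084586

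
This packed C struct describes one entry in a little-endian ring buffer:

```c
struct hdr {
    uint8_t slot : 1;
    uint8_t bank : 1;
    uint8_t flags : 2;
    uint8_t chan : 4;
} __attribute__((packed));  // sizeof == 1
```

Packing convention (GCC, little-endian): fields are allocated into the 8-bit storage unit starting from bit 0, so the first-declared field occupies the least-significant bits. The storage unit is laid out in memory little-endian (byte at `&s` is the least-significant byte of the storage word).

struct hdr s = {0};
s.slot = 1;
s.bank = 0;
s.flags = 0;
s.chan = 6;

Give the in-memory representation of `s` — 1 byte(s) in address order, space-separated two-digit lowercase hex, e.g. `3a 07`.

61

slot:1 = 1 → 0x1 << 0 → word 0x01
bank:1 = 0 → 0x0 << 1 → word 0x01
flags:2 = 0 → 0x0 << 2 → word 0x01
chan:4 = 6 → 0x6 << 4 → word 0x61
word = 0x61 → little-endian bytes:
  [0]=0x61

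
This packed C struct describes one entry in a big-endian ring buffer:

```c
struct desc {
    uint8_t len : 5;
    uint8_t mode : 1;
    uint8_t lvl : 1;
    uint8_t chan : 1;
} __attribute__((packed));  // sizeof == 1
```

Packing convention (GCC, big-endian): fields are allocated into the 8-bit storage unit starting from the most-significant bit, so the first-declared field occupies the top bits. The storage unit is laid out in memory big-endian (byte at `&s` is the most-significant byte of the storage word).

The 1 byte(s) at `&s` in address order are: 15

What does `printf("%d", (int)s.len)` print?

2

[0]=0x15 (big-endian) → word 0x15
len:5 @ bit 3 → (0x15>>3)&0x1f = 0x2  ←
mode:1 @ bit 2 → (0x15>>2)&0x1 = 0x1
lvl:1 @ bit 1 → (0x15>>1)&0x1 = 0x0
chan:1 @ bit 0 → (0x15>>0)&0x1 = 0x1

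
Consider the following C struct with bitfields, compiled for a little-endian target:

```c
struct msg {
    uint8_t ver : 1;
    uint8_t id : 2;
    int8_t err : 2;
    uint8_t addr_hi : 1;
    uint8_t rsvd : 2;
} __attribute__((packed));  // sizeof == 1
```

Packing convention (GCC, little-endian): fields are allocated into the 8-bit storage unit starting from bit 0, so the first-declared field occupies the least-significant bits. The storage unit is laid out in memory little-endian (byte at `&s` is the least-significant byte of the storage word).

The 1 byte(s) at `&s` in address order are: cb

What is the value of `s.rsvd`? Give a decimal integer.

3

[0]=0xcb (little-endian) → word 0xcb
ver:1 @ bit 0 → (0xcb>>0)&0x1 = 0x1
id:2 @ bit 1 → (0xcb>>1)&0x3 = 0x1
err:2 @ bit 3 → (0xcb>>3)&0x3 = 0x1
addr_hi:1 @ bit 5 → (0xcb>>5)&0x1 = 0x0
rsvd:2 @ bit 6 → (0xcb>>6)&0x3 = 0x3  ←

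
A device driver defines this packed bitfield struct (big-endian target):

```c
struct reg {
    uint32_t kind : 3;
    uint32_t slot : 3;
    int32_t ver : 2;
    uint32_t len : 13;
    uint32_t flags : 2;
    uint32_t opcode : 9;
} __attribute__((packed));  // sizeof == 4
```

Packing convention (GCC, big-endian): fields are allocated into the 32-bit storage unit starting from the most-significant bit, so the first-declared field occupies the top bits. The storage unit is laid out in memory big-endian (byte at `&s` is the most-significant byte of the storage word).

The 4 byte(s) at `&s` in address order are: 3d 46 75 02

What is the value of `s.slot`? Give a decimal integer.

[0]=0x3d [1]=0x46 [2]=0x75 [3]=0x02 (big-endian) → word 0x3d467502
kind [29+:3] = (word>>29) & 0x7 = 1
slot [26+:3] = (word>>26) & 0x7 = 7  ←
ver [24+:2] = (word>>24) & 0x3 = 1
len [11+:13] = (word>>11) & 0x1fff = 2254
flags [9+:2] = (word>>9) & 0x3 = 2
opcode [0+:9] = (word>>0) & 0x1ff = 258

7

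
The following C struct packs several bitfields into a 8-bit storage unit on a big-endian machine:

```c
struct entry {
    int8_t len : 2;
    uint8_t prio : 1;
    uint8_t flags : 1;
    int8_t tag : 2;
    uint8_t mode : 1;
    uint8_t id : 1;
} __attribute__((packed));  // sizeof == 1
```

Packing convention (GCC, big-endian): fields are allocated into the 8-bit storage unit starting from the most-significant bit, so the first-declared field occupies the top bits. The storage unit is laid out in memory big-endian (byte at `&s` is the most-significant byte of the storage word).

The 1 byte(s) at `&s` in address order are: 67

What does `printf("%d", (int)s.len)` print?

1

[0]=0x67 (big-endian) → word 0x67
len [6+:2] = (word>>6) & 0x3 = 1  ←
prio [5+:1] = (word>>5) & 0x1 = 1
flags [4+:1] = (word>>4) & 0x1 = 0
tag [2+:2] = (word>>2) & 0x3 = 1
mode [1+:1] = (word>>1) & 0x1 = 1
id [0+:1] = (word>>0) & 0x1 = 1
len signed 2b, MSB=0: value = 1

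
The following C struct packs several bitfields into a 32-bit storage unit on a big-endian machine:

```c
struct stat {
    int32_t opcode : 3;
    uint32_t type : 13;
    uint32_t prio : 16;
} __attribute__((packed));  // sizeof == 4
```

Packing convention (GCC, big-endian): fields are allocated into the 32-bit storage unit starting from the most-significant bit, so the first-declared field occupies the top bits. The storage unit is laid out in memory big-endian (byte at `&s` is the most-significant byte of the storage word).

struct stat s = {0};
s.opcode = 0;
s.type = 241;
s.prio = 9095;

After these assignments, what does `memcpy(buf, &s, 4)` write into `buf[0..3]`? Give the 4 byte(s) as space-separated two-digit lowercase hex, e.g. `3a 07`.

00 f1 23 87

opcode:3 = 0 → 0x0 << 29 → word 0x00000000
type:13 = 241 → 0xf1 << 16 → word 0x00f10000
prio:16 = 9095 → 0x2387 << 0 → word 0x00f12387
word = 0x00f12387 → big-endian bytes:
  [0]=0x00  [1]=0xf1  [2]=0x23  [3]=0x87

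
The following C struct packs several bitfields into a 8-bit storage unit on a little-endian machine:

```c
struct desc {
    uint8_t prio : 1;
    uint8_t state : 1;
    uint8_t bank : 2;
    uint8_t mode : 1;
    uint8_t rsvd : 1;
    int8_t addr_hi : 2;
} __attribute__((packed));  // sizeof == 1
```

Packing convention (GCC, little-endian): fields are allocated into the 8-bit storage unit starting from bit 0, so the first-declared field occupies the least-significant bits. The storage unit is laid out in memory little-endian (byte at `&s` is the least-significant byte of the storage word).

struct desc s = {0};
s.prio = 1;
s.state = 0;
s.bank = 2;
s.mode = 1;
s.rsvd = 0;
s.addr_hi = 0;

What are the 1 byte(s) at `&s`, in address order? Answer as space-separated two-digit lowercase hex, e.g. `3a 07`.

prio:1 = 1 → 0x1 << 0 → word 0x01
state:1 = 0 → 0x0 << 1 → word 0x01
bank:2 = 2 → 0x2 << 2 → word 0x09
mode:1 = 1 → 0x1 << 4 → word 0x19
rsvd:1 = 0 → 0x0 << 5 → word 0x19
addr_hi:2 = 0 → 0x0 << 6 → word 0x19
word = 0x19 → little-endian bytes:
  [0]=0x19

19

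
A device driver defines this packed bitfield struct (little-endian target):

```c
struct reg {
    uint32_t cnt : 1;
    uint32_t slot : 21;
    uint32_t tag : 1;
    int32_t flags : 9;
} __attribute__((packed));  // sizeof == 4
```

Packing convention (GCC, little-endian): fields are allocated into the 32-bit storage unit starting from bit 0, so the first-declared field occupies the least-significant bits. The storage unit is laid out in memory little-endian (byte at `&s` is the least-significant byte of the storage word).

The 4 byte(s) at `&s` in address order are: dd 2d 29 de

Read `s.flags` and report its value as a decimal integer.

[0]=0xdd [1]=0x2d [2]=0x29 [3]=0xde (little-endian) → word 0xde292ddd
cnt [0+:1] = (word>>0) & 0x1 = 1
slot [1+:21] = (word>>1) & 0x1fffff = 1349358
tag [22+:1] = (word>>22) & 0x1 = 0
flags [23+:9] = (word>>23) & 0x1ff = 444  ←
flags signed 9b, MSB=1: 444 - 512 = -68

-68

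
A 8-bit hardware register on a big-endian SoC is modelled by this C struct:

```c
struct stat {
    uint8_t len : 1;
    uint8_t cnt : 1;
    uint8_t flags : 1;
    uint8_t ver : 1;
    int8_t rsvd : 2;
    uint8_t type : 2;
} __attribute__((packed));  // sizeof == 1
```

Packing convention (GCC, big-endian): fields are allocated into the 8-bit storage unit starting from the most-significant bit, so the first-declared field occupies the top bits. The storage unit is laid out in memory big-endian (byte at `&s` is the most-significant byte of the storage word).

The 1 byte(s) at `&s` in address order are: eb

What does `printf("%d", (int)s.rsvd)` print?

-2

[0]=0xeb (big-endian) → word 0xeb
len:1 @ bit 7 → (0xeb>>7)&0x1 = 0x1
cnt:1 @ bit 6 → (0xeb>>6)&0x1 = 0x1
flags:1 @ bit 5 → (0xeb>>5)&0x1 = 0x1
ver:1 @ bit 4 → (0xeb>>4)&0x1 = 0x0
rsvd:2 @ bit 2 → (0xeb>>2)&0x3 = 0x2  ←
type:2 @ bit 0 → (0xeb>>0)&0x3 = 0x3
rsvd signed 2b, MSB=1: 2 - 4 = -2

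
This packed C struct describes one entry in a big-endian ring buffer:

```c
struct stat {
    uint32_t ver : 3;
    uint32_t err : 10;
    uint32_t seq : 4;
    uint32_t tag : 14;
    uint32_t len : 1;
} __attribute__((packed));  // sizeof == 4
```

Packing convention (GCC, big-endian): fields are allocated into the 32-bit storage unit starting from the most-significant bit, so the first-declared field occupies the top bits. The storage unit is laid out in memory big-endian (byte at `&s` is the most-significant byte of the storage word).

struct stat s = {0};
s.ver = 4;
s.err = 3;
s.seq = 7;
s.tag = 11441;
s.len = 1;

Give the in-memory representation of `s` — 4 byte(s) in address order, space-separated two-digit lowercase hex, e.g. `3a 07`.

ver (3b) val=4 bits=0x4 at bit 29: 0x80000000
err (10b) val=3 bits=0x3 at bit 19: 0x80180000
seq (4b) val=7 bits=0x7 at bit 15: 0x801b8000
tag (14b) val=11441 bits=0x2cb1 at bit 1: 0x801bd962
len (1b) val=1 bits=0x1 at bit 0: 0x801bd963
word = 0x801bd963 → big-endian bytes:
  [0]=0x80  [1]=0x1b  [2]=0xd9  [3]=0x63

80 1b d9 63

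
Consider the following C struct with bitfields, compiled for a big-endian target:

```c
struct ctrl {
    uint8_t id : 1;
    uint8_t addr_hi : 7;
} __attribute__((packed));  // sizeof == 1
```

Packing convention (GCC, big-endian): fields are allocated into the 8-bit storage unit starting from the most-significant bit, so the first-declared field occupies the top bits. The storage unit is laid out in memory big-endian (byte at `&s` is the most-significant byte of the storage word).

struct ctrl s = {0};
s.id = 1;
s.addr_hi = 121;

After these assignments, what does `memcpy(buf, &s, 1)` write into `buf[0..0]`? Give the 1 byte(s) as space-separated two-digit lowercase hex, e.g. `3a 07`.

f9

id:1 = 1 → 0x1 << 7 → word 0x80
addr_hi:7 = 121 → 0x79 << 0 → word 0xf9
word = 0xf9 → big-endian bytes:
  [0]=0xf9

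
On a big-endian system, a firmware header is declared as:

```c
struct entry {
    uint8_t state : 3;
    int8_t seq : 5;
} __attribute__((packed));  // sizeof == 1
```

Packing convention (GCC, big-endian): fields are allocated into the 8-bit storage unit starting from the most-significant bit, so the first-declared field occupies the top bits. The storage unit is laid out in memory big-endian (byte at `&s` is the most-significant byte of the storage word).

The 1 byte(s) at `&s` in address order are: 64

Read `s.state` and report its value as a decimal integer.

3

[0]=0x64 (big-endian) → word 0x64
state:3 @ bit 5 → (0x64>>5)&0x7 = 0x3  ←
seq:5 @ bit 0 → (0x64>>0)&0x1f = 0x4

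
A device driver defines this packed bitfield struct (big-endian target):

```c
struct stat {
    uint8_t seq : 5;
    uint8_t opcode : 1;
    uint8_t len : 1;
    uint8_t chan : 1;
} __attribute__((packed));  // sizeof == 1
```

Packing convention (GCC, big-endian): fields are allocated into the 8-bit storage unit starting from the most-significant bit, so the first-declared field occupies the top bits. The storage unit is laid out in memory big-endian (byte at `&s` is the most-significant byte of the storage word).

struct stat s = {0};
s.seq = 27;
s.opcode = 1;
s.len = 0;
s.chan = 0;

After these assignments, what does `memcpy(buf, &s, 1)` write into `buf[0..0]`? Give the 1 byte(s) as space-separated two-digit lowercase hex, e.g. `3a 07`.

seq:5 = 27 → 0x1b << 3 → word 0xd8
opcode:1 = 1 → 0x1 << 2 → word 0xdc
len:1 = 0 → 0x0 << 1 → word 0xdc
chan:1 = 0 → 0x0 << 0 → word 0xdc
word = 0xdc → big-endian bytes:
  [0]=0xdc

dc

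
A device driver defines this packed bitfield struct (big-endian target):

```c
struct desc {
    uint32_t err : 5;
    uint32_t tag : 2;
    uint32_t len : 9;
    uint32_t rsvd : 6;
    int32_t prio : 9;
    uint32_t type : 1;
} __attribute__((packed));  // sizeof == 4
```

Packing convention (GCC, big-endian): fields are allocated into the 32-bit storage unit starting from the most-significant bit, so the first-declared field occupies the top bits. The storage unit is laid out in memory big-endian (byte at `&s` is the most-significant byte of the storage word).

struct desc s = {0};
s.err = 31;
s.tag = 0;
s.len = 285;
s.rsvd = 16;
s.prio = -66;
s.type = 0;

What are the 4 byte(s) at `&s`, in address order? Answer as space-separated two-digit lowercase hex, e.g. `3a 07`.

f9 1d 43 7c

err (5b) val=31 bits=0x1f at bit 27: 0xf8000000
tag (2b) val=0 bits=0x0 at bit 25: 0xf8000000
len (9b) val=285 bits=0x11d at bit 16: 0xf91d0000
rsvd (6b) val=16 bits=0x10 at bit 10: 0xf91d4000
prio (9b) val=-66 bits=0x1be at bit 1: 0xf91d437c
type (1b) val=0 bits=0x0 at bit 0: 0xf91d437c
word = 0xf91d437c → big-endian bytes:
  [0]=0xf9  [1]=0x1d  [2]=0x43  [3]=0x7c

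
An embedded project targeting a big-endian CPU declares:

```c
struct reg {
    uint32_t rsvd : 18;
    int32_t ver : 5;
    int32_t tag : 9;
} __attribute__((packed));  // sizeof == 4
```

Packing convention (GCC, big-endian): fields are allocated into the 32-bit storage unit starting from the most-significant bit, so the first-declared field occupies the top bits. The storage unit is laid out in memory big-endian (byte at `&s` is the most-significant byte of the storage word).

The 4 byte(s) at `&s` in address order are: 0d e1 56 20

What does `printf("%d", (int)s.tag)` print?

32

[0]=0x0d [1]=0xe1 [2]=0x56 [3]=0x20 (big-endian) → word 0x0de15620
rsvd [14+:18] = (word>>14) & 0x3ffff = 14213
ver [9+:5] = (word>>9) & 0x1f = 11
tag [0+:9] = (word>>0) & 0x1ff = 32  ←
tag signed 9b, MSB=0: value = 32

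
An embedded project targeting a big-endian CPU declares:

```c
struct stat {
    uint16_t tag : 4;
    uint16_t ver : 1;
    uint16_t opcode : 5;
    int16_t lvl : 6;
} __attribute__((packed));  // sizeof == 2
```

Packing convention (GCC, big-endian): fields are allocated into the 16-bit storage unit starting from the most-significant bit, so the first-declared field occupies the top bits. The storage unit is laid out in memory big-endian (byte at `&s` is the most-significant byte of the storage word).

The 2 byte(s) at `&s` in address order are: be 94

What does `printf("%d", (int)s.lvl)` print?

20

[0]=0xbe [1]=0x94 (big-endian) → word 0xbe94
tag:4 @ bit 12 → (0xbe94>>12)&0xf = 0xb
ver:1 @ bit 11 → (0xbe94>>11)&0x1 = 0x1
opcode:5 @ bit 6 → (0xbe94>>6)&0x1f = 0x1a
lvl:6 @ bit 0 → (0xbe94>>0)&0x3f = 0x14  ←
lvl signed 6b, MSB=0: value = 20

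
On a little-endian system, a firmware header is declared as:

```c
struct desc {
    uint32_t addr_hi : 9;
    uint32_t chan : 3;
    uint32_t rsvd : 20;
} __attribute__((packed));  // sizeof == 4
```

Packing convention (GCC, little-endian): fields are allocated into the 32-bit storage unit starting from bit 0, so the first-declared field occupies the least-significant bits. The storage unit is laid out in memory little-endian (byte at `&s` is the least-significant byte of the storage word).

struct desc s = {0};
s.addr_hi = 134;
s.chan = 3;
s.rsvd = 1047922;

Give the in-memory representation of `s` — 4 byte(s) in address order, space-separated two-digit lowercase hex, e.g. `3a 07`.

86 26 d7 ff

addr_hi:9 = 134 → 0x86 << 0 → word 0x00000086
chan:3 = 3 → 0x3 << 9 → word 0x00000686
rsvd:20 = 1047922 → 0xffd72 << 12 → word 0xffd72686
word = 0xffd72686 → little-endian bytes:
  [0]=0x86  [1]=0x26  [2]=0xd7  [3]=0xff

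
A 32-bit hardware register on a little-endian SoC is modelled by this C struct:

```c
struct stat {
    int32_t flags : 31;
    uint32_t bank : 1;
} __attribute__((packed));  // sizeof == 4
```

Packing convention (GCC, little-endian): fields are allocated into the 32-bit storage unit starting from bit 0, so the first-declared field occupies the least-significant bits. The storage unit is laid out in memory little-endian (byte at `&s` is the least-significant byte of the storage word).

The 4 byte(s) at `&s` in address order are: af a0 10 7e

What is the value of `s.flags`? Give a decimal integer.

[0]=0xaf [1]=0xa0 [2]=0x10 [3]=0x7e (little-endian) → word 0x7e10a0af
flags [0+:31] = (word>>0) & 0x7fffffff = 2115018927  ←
bank [31+:1] = (word>>31) & 0x1 = 0
flags signed 31b, MSB=1: 2115018927 - 2147483648 = -32464721

-32464721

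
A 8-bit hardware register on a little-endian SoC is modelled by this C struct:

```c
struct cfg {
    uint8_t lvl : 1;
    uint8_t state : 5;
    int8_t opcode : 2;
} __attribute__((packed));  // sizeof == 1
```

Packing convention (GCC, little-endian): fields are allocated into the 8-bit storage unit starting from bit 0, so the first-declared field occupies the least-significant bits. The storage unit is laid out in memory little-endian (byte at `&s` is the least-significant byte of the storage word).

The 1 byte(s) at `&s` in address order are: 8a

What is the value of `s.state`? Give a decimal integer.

5

[0]=0x8a (little-endian) → word 0x8a
lvl [0+:1] = (word>>0) & 0x1 = 0
state [1+:5] = (word>>1) & 0x1f = 5  ←
opcode [6+:2] = (word>>6) & 0x3 = 2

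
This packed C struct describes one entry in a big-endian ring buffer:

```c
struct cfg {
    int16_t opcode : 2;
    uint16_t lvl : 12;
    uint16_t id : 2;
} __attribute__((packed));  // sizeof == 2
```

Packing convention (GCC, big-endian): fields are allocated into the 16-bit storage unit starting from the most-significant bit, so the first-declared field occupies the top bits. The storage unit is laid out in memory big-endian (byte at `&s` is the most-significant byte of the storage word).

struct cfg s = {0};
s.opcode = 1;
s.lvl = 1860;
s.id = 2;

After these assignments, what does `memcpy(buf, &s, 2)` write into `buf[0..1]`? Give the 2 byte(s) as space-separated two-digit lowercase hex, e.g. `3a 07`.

5d 12

[14+:2] opcode=1 & 0x3 = 0x1; word=0x4000
[2+:12] lvl=1860 & 0xfff = 0x744; word=0x5d10
[0+:2] id=2 & 0x3 = 0x2; word=0x5d12
word = 0x5d12 → big-endian bytes:
  [0]=0x5d  [1]=0x12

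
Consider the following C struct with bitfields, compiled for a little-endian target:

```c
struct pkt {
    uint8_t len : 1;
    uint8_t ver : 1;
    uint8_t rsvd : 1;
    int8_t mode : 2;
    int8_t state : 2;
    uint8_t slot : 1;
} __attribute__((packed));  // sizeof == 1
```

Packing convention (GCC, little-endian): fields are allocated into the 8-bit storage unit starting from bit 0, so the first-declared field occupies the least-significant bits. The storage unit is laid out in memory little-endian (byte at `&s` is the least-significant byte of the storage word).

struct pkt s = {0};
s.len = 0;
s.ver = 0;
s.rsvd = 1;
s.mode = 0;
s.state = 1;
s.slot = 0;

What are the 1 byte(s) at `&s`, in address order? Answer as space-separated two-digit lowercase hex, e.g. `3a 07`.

len:1 = 0 → 0x0 << 0 → word 0x00
ver:1 = 0 → 0x0 << 1 → word 0x00
rsvd:1 = 1 → 0x1 << 2 → word 0x04
mode:2 = 0 → 0x0 << 3 → word 0x04
state:2 = 1 → 0x1 << 5 → word 0x24
slot:1 = 0 → 0x0 << 7 → word 0x24
word = 0x24 → little-endian bytes:
  [0]=0x24

24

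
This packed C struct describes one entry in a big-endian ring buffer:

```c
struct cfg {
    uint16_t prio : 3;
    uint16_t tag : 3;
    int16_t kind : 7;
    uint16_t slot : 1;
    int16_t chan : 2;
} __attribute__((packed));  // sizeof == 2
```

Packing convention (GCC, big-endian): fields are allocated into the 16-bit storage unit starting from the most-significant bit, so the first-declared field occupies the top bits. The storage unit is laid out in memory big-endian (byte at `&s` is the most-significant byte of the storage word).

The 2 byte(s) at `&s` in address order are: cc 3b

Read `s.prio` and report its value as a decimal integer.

[0]=0xcc [1]=0x3b (big-endian) → word 0xcc3b
prio:3 @ bit 13 → (0xcc3b>>13)&0x7 = 0x6  ←
tag:3 @ bit 10 → (0xcc3b>>10)&0x7 = 0x3
kind:7 @ bit 3 → (0xcc3b>>3)&0x7f = 0x7
slot:1 @ bit 2 → (0xcc3b>>2)&0x1 = 0x0
chan:2 @ bit 0 → (0xcc3b>>0)&0x3 = 0x3

6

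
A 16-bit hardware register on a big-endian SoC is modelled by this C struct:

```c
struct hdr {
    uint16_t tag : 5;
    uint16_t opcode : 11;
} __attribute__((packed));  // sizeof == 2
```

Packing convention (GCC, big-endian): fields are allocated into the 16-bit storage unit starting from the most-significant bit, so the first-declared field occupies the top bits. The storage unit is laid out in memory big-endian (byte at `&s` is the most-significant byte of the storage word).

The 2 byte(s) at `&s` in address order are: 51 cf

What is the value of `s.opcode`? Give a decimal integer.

463

[0]=0x51 [1]=0xcf (big-endian) → word 0x51cf
tag:5 @ bit 11 → (0x51cf>>11)&0x1f = 0xa
opcode:11 @ bit 0 → (0x51cf>>0)&0x7ff = 0x1cf  ←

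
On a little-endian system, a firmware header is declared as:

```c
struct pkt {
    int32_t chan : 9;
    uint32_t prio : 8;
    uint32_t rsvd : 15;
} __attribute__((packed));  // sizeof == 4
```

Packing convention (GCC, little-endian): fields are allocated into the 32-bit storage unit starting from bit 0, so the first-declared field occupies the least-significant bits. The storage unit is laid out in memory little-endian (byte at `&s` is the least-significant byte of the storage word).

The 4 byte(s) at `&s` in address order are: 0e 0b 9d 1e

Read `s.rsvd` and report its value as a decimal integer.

3918

[0]=0x0e [1]=0x0b [2]=0x9d [3]=0x1e (little-endian) → word 0x1e9d0b0e
chan [0+:9] = (word>>0) & 0x1ff = 270
prio [9+:8] = (word>>9) & 0xff = 133
rsvd [17+:15] = (word>>17) & 0x7fff = 3918  ←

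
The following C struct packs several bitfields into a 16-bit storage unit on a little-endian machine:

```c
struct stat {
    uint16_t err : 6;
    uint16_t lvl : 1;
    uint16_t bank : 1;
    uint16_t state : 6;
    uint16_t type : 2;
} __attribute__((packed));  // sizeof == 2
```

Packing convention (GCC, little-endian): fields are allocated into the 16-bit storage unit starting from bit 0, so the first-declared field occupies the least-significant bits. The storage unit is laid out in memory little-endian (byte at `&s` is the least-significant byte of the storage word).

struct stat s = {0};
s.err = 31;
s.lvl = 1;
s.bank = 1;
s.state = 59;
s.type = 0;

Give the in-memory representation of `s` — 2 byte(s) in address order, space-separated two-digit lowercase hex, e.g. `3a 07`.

err:6 = 31 → 0x1f << 0 → word 0x001f
lvl:1 = 1 → 0x1 << 6 → word 0x005f
bank:1 = 1 → 0x1 << 7 → word 0x00df
state:6 = 59 → 0x3b << 8 → word 0x3bdf
type:2 = 0 → 0x0 << 14 → word 0x3bdf
word = 0x3bdf → little-endian bytes:
  [0]=0xdf  [1]=0x3b

df 3b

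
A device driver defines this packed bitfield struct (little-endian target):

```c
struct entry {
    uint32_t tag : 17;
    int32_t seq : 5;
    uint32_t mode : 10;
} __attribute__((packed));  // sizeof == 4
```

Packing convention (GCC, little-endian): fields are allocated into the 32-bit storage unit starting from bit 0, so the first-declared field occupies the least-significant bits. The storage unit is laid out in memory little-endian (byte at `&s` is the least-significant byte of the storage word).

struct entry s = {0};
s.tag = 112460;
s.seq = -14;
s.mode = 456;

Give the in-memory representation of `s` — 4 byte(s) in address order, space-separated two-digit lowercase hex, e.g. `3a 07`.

[0+:17] tag=112460 & 0x1ffff = 0x1b74c; word=0x0001b74c
[17+:5] seq=-14 & 0x1f = 0x12; word=0x0025b74c
[22+:10] mode=456 & 0x3ff = 0x1c8; word=0x7225b74c
word = 0x7225b74c → little-endian bytes:
  [0]=0x4c  [1]=0xb7  [2]=0x25  [3]=0x72

4c b7 25 72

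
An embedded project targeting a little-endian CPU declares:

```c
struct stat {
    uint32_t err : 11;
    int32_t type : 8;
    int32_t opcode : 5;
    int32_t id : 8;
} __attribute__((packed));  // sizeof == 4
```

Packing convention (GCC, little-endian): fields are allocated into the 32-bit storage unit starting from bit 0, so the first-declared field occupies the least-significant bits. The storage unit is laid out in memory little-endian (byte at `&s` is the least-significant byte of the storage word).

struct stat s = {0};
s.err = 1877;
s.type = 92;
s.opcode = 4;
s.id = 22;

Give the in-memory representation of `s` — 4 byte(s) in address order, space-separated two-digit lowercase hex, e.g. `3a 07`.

err:11 = 1877 → 0x755 << 0 → word 0x00000755
type:8 = 92 → 0x5c << 11 → word 0x0002e755
opcode:5 = 4 → 0x4 << 19 → word 0x0022e755
id:8 = 22 → 0x16 << 24 → word 0x1622e755
word = 0x1622e755 → little-endian bytes:
  [0]=0x55  [1]=0xe7  [2]=0x22  [3]=0x16

55 e7 22 16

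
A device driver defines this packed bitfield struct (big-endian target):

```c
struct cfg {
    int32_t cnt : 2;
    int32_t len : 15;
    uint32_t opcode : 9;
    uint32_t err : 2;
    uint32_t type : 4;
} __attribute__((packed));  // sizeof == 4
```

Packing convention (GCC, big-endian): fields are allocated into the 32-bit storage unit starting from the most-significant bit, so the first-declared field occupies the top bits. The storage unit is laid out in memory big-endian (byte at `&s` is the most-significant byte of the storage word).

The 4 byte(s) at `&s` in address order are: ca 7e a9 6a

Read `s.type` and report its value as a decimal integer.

[0]=0xca [1]=0x7e [2]=0xa9 [3]=0x6a (big-endian) → word 0xca7ea96a
cnt [30+:2] = (word>>30) & 0x3 = 3
len [15+:15] = (word>>15) & 0x7fff = 5373
opcode [6+:9] = (word>>6) & 0x1ff = 165
err [4+:2] = (word>>4) & 0x3 = 2
type [0+:4] = (word>>0) & 0xf = 10  ←

10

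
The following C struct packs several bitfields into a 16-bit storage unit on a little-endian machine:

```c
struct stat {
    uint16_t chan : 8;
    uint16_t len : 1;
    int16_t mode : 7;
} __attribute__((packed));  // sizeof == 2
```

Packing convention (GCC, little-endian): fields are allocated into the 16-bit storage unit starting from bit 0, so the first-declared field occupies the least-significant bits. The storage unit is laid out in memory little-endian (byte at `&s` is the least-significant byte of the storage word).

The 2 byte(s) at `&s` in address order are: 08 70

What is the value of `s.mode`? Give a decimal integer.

[0]=0x08 [1]=0x70 (little-endian) → word 0x7008
chan:8 @ bit 0 → (0x7008>>0)&0xff = 0x8
len:1 @ bit 8 → (0x7008>>8)&0x1 = 0x0
mode:7 @ bit 9 → (0x7008>>9)&0x7f = 0x38  ←
mode signed 7b, MSB=0: value = 56

56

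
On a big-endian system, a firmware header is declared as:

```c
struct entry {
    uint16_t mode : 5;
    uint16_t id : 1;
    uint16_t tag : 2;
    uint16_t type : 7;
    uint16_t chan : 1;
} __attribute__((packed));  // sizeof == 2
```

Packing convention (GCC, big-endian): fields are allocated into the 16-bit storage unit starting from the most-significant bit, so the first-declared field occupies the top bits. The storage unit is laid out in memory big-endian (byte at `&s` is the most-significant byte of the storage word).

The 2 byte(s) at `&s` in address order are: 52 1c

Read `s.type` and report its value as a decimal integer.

[0]=0x52 [1]=0x1c (big-endian) → word 0x521c
mode [11+:5] = (word>>11) & 0x1f = 10
id [10+:1] = (word>>10) & 0x1 = 0
tag [8+:2] = (word>>8) & 0x3 = 2
type [1+:7] = (word>>1) & 0x7f = 14  ←
chan [0+:1] = (word>>0) & 0x1 = 0

14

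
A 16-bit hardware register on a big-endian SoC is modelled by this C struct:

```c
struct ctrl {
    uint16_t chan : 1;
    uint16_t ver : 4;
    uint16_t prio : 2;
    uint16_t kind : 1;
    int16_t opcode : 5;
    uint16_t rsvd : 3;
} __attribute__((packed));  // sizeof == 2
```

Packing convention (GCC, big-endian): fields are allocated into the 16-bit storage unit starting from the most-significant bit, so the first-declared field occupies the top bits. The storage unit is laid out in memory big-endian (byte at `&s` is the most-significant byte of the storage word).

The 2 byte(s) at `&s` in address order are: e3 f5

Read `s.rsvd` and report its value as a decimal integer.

5

[0]=0xe3 [1]=0xf5 (big-endian) → word 0xe3f5
chan:1 @ bit 15 → (0xe3f5>>15)&0x1 = 0x1
ver:4 @ bit 11 → (0xe3f5>>11)&0xf = 0xc
prio:2 @ bit 9 → (0xe3f5>>9)&0x3 = 0x1
kind:1 @ bit 8 → (0xe3f5>>8)&0x1 = 0x1
opcode:5 @ bit 3 → (0xe3f5>>3)&0x1f = 0x1e
rsvd:3 @ bit 0 → (0xe3f5>>0)&0x7 = 0x5  ←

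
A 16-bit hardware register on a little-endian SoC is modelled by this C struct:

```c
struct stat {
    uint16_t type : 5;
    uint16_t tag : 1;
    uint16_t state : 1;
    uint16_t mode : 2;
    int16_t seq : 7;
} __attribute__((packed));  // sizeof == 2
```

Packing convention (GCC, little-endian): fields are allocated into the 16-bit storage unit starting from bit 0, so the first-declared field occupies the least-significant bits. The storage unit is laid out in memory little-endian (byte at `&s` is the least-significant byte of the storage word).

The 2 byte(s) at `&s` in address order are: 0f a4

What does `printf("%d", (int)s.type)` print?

[0]=0x0f [1]=0xa4 (little-endian) → word 0xa40f
type:5 @ bit 0 → (0xa40f>>0)&0x1f = 0xf  ←
tag:1 @ bit 5 → (0xa40f>>5)&0x1 = 0x0
state:1 @ bit 6 → (0xa40f>>6)&0x1 = 0x0
mode:2 @ bit 7 → (0xa40f>>7)&0x3 = 0x0
seq:7 @ bit 9 → (0xa40f>>9)&0x7f = 0x52

15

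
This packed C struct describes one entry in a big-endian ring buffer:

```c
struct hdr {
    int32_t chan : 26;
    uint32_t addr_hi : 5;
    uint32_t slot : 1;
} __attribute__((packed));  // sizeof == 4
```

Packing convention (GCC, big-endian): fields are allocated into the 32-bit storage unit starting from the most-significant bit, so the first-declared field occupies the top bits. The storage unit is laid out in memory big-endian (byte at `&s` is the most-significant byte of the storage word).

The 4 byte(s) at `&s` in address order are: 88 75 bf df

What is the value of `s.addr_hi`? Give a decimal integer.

[0]=0x88 [1]=0x75 [2]=0xbf [3]=0xdf (big-endian) → word 0x8875bfdf
chan:26 @ bit 6 → (0x8875bfdf>>6)&0x3ffffff = 0x221d6ff
addr_hi:5 @ bit 1 → (0x8875bfdf>>1)&0x1f = 0xf  ←
slot:1 @ bit 0 → (0x8875bfdf>>0)&0x1 = 0x1

15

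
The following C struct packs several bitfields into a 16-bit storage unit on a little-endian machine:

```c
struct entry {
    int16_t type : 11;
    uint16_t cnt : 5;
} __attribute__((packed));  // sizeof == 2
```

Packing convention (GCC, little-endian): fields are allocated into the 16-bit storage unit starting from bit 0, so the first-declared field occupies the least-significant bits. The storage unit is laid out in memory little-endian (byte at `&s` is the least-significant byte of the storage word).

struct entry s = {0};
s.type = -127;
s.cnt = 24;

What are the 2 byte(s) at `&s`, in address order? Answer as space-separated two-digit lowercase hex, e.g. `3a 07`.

type (11b) val=-127 bits=0x781 at bit 0: 0x0781
cnt (5b) val=24 bits=0x18 at bit 11: 0xc781
word = 0xc781 → little-endian bytes:
  [0]=0x81  [1]=0xc7

81 c7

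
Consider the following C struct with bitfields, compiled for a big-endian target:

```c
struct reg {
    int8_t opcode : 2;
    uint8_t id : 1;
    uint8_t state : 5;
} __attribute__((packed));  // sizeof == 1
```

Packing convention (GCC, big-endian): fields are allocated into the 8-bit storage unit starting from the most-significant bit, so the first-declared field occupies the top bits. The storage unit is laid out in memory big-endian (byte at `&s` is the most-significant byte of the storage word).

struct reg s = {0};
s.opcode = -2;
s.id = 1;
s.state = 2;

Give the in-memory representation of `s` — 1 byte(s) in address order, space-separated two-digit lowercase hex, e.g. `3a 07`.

[6+:2] opcode=-2 & 0x3 = 0x2; word=0x80
[5+:1] id=1 & 0x1 = 0x1; word=0xa0
[0+:5] state=2 & 0x1f = 0x2; word=0xa2
word = 0xa2 → big-endian bytes:
  [0]=0xa2

a2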